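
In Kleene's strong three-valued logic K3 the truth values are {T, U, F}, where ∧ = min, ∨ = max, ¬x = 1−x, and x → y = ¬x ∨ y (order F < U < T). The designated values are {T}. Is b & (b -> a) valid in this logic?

No

Countermodel: b=T, a=U gives U, which is not designated.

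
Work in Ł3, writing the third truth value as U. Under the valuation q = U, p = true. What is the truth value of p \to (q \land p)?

q \land p = U \land true = U
p \to (q \land p) = true \to U = U  [min(1, 1−1+½)]

U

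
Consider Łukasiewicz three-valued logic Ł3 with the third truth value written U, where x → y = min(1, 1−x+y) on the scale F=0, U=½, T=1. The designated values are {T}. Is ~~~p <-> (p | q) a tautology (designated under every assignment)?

No

Countermodel: p=T, q=T gives F, which is not designated.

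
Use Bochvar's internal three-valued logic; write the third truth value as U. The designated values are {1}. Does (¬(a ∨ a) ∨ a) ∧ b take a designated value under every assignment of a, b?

Countermodel: a=1, b=U gives U, which is not designated.

No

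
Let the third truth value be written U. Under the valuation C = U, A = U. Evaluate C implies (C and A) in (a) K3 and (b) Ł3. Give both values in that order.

U; true

In K3: C and A = U and U = U
C implies (C and A) = U implies U = U
In Ł3: C and A = U and U = U
C implies (C and A) = U implies U = true  [min(1, 1−½+½)]
They differ because K3 and Ł3 treat U differently under implication.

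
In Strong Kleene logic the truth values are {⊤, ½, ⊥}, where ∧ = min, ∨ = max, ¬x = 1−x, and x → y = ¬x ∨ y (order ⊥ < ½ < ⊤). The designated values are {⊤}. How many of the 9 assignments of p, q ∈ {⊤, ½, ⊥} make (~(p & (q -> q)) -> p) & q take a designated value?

Designated under: (p=⊤, q=⊤).

1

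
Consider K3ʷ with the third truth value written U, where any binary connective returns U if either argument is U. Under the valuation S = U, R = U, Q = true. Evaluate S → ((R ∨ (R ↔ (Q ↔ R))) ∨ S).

U

Q ↔ R = true ↔ U = U
R ↔ (Q ↔ R) = U ↔ U = U
R ∨ (R ↔ (Q ↔ R)) = U ∨ U = U
(R ∨ (R ↔ (Q ↔ R))) ∨ S = U ∨ U = U
S → ((R ∨ (R ↔ (Q ↔ R))) ∨ S) = U → U = U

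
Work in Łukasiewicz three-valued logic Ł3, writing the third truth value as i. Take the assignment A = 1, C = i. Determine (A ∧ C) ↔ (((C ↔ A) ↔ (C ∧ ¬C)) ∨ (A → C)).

A ∧ C = 1 ∧ i = i
C ↔ A = i ↔ 1 = i  [1 − |½−1|]
¬C = ¬i = i
C ∧ ¬C = i ∧ i = i
(C ↔ A) ↔ (C ∧ ¬C) = i ↔ i = 1
A → C = 1 → i = i
((C ↔ A) ↔ (C ∧ ¬C)) ∨ (A → C) = 1 ∨ i = 1
(A ∧ C) ↔ (((C ↔ A) ↔ (C ∧ ¬C)) ∨ (A → C)) = i ↔ 1 = i

i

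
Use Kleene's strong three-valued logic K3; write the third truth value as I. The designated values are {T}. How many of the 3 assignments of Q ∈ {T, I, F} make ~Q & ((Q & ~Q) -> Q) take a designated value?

1

Q=T: F ·
Q=I: I ·
Q=F: T ✓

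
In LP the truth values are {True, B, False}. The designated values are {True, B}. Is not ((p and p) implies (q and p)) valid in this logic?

Countermodel: p=True, q=True gives False, which is not designated.

No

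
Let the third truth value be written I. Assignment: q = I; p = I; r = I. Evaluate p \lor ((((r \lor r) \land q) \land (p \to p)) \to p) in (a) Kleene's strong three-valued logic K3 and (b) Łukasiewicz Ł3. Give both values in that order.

I; ⊤

In Kleene's strong three-valued logic K3: r \lor r = I \lor I = I
(r \lor r) \land q = I \land I = I
p \to p = I \to I = I  [\lnot I \lor I]
((r \lor r) \land q) \land (p \to p) = I \land I = I
(((r \lor r) \land q) \land (p \to p)) \to p = I \to I = I
p \lor ((((r \lor r) \land q) \land (p \to p)) \to p) = I \lor I = I
In Łukasiewicz Ł3: r \lor r = I \lor I = I
(r \lor r) \land q = I \land I = I
p \to p = I \to I = ⊤  [min(1, 1−½+½)]
((r \lor r) \land q) \land (p \to p) = I \land ⊤ = I
(((r \lor r) \land q) \land (p \to p)) \to p = I \to I = ⊤
p \lor ((((r \lor r) \land q) \land (p \to p)) \to p) = I \lor ⊤ = ⊤
They differ because Kleene's strong three-valued logic K3 and Łukasiewicz Ł3 treat I differently under implication.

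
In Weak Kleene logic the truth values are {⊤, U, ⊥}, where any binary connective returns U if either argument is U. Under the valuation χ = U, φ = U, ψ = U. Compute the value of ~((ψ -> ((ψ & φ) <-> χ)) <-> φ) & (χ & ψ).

U

ψ & φ = U & U = U
(ψ & φ) <-> χ = U <-> U = U
ψ -> ((ψ & φ) <-> χ) = U -> U = U  [any arg is the third value ⇒ result is the third value]
(ψ -> ((ψ & φ) <-> χ)) <-> φ = U <-> U = U
~((ψ -> ((ψ & φ) <-> χ)) <-> φ) = ~U = U
χ & ψ = U & U = U
~((ψ -> ((ψ & φ) <-> χ)) <-> φ) & (χ & ψ) = U & U = U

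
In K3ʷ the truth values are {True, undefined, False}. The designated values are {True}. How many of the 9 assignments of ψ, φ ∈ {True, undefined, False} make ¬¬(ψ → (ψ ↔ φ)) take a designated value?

3

Designated under: (ψ=True, φ=True); (ψ=False, φ=True); (ψ=False, φ=False).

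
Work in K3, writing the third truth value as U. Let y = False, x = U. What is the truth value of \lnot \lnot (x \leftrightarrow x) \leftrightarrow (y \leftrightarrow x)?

U

x \leftrightarrow x = U \leftrightarrow U = U
\lnot (x \leftrightarrow x) = \lnot U = U
\lnot \lnot (x \leftrightarrow x) = \lnot U = U
y \leftrightarrow x = False \leftrightarrow U = U
\lnot \lnot (x \leftrightarrow x) \leftrightarrow (y \leftrightarrow x) = U \leftrightarrow U = U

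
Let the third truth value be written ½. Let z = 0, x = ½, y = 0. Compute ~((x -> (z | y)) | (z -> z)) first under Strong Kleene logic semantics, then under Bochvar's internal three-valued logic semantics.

In Strong Kleene logic: z | y = 0 | 0 = 0
x -> (z | y) = ½ -> 0 = ½  [~½ | 0]
z -> z = 0 -> 0 = 1
(x -> (z | y)) | (z -> z) = ½ | 1 = 1
~((x -> (z | y)) | (z -> z)) = ~1 = 0
In Bochvar's internal three-valued logic: z | y = 0 | 0 = 0
x -> (z | y) = ½ -> 0 = ½  [any arg is the third value ⇒ result is the third value]
z -> z = 0 -> 0 = 1
(x -> (z | y)) | (z -> z) = ½ | 1 = ½
~((x -> (z | y)) | (z -> z)) = ~½ = ½
They differ because Strong Kleene logic and Bochvar's internal three-valued logic treat ½ differently under the binary connectives.

0; ½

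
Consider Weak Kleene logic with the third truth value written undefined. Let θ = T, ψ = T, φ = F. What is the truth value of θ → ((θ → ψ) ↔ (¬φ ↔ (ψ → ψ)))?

θ → ψ = T → T = T
¬φ = ¬F = T
ψ → ψ = T → T = T
¬φ ↔ (ψ → ψ) = T ↔ T = T
(θ → ψ) ↔ (¬φ ↔ (ψ → ψ)) = T ↔ T = T
θ → ((θ → ψ) ↔ (¬φ ↔ (ψ → ψ))) = T → T = T

T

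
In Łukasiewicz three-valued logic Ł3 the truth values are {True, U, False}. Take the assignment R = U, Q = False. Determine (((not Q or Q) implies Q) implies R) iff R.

not Q = not False = True
not Q or Q = True or False = True
(not Q or Q) implies Q = True implies False = False
((not Q or Q) implies Q) implies R = False implies U = True
(((not Q or Q) implies Q) implies R) iff R = True iff U = U

U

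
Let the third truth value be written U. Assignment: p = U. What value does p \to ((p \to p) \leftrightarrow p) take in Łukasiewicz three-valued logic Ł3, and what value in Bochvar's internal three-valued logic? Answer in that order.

In Łukasiewicz three-valued logic Ł3: p \to p = U \to U = true  [min(1, 1−½+½)]
(p \to p) \leftrightarrow p = true \leftrightarrow U = U
p \to ((p \to p) \leftrightarrow p) = U \to U = true
In Bochvar's internal three-valued logic: p \to p = U \to U = U
(p \to p) \leftrightarrow p = U \leftrightarrow U = U
p \to ((p \to p) \leftrightarrow p) = U \to U = U
They differ because Łukasiewicz three-valued logic Ł3 and Bochvar's internal three-valued logic treat U differently under the binary connectives.

true; U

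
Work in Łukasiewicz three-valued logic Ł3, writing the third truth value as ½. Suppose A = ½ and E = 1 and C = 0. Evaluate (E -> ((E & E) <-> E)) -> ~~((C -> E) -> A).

½

E & E = 1 & 1 = 1
(E & E) <-> E = 1 <-> 1 = 1
E -> ((E & E) <-> E) = 1 -> 1 = 1
C -> E = 0 -> 1 = 1
(C -> E) -> A = 1 -> ½ = ½
~((C -> E) -> A) = ~½ = ½
~~((C -> E) -> A) = ~½ = ½
(E -> ((E & E) <-> E)) -> ~~((C -> E) -> A) = 1 -> ½ = ½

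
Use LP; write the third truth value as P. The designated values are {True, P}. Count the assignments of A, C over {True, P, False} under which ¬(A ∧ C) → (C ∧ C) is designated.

6

Of the 9 assignments, 6 give a value in {True, P}.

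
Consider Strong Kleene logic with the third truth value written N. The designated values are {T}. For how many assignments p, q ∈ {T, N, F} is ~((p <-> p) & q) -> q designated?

Designated under: (p=T, q=T); (p=N, q=T); (p=F, q=T).

3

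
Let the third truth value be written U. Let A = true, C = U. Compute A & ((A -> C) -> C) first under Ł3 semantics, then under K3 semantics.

true; U

In Ł3: A -> C = true -> U = U  [min(1, 1−1+½)]
(A -> C) -> C = U -> U = true
A & ((A -> C) -> C) = true & true = true
In K3: A -> C = true -> U = U  [~true | U]
(A -> C) -> C = U -> U = U
A & ((A -> C) -> C) = true & U = U
They differ because Ł3 and K3 treat U differently under implication.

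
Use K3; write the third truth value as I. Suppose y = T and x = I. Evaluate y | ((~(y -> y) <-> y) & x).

T

y -> y = T -> T = T
~(y -> y) = ~T = F
~(y -> y) <-> y = F <-> T = F
(~(y -> y) <-> y) & x = F & I = F
y | ((~(y -> y) <-> y) & x) = T | F = T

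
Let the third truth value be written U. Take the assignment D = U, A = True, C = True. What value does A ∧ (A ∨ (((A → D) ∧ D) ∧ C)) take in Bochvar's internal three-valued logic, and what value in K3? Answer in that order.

U; True

In Bochvar's internal three-valued logic: A → D = True → U = U  [any arg is the third value ⇒ result is the third value]
(A → D) ∧ D = U ∧ U = U
((A → D) ∧ D) ∧ C = U ∧ True = U
A ∨ (((A → D) ∧ D) ∧ C) = True ∨ U = U
A ∧ (A ∨ (((A → D) ∧ D) ∧ C)) = True ∧ U = U
In K3: A → D = True → U = U  [¬True ∨ U]
(A → D) ∧ D = U ∧ U = U
((A → D) ∧ D) ∧ C = U ∧ True = U
A ∨ (((A → D) ∧ D) ∧ C) = True ∨ U = True
A ∧ (A ∨ (((A → D) ∧ D) ∧ C)) = True ∧ True = True
They differ because Bochvar's internal three-valued logic and K3 treat U differently under the binary connectives.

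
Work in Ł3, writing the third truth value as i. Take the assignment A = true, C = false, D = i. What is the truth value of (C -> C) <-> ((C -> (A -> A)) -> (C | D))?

i

C -> C = false -> false = true
A -> A = true -> true = true
C -> (A -> A) = false -> true = true
C | D = false | i = i
(C -> (A -> A)) -> (C | D) = true -> i = i
(C -> C) <-> ((C -> (A -> A)) -> (C | D)) = true <-> i = i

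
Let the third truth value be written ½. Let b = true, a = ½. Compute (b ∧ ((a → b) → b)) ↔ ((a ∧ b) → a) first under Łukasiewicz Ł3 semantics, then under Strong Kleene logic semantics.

true; ½

In Łukasiewicz Ł3: a → b = ½ → true = true  [min(1, 1−½+1)]
(a → b) → b = true → true = true
b ∧ ((a → b) → b) = true ∧ true = true
a ∧ b = ½ ∧ true = ½
(a ∧ b) → a = ½ → ½ = true
(b ∧ ((a → b) → b)) ↔ ((a ∧ b) → a) = true ↔ true = true
In Strong Kleene logic: a → b = ½ → true = true
(a → b) → b = true → true = true
b ∧ ((a → b) → b) = true ∧ true = true
a ∧ b = ½ ∧ true = ½
(a ∧ b) → a = ½ → ½ = ½
(b ∧ ((a → b) → b)) ↔ ((a ∧ b) → a) = true ↔ ½ = ½
They differ because Łukasiewicz Ł3 and Strong Kleene logic treat ½ differently under implication.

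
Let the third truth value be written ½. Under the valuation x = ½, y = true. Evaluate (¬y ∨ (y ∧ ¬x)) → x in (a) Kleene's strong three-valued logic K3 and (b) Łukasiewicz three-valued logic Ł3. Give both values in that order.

In Kleene's strong three-valued logic K3: ¬y = ¬true = false
¬x = ¬½ = ½
y ∧ ¬x = true ∧ ½ = ½
¬y ∨ (y ∧ ¬x) = false ∨ ½ = ½
(¬y ∨ (y ∧ ¬x)) → x = ½ → ½ = ½  [¬½ ∨ ½]
In Łukasiewicz three-valued logic Ł3: ¬y = ¬true = false
¬x = ¬½ = ½
y ∧ ¬x = true ∧ ½ = ½
¬y ∨ (y ∧ ¬x) = false ∨ ½ = ½
(¬y ∨ (y ∧ ¬x)) → x = ½ → ½ = true
They differ because Kleene's strong three-valued logic K3 and Łukasiewicz three-valued logic Ł3 treat ½ differently under implication.

½; true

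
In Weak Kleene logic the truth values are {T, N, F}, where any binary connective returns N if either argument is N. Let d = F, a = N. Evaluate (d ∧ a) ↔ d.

N

d ∧ a = F ∧ N = N
(d ∧ a) ↔ d = N ↔ F = N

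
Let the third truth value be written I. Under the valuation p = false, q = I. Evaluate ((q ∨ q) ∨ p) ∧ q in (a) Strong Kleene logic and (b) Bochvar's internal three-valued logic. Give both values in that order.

I; I

In Strong Kleene logic: q ∨ q = I ∨ I = I
(q ∨ q) ∨ p = I ∨ false = I
((q ∨ q) ∨ p) ∧ q = I ∧ I = I
In Bochvar's internal three-valued logic: q ∨ q = I ∨ I = I
(q ∨ q) ∨ p = I ∨ false = I
((q ∨ q) ∨ p) ∧ q = I ∧ I = I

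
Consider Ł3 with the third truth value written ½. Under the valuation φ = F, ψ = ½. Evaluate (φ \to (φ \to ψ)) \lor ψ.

φ \to ψ = F \to ½ = T  [min(1, 1−0+½)]
φ \to (φ \to ψ) = F \to T = T
(φ \to (φ \to ψ)) \lor ψ = T \lor ½ = T

T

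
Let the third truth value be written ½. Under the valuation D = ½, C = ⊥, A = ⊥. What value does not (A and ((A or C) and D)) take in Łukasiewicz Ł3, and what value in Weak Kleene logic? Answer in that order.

In Łukasiewicz Ł3: A or C = ⊥ or ⊥ = ⊥
(A or C) and D = ⊥ and ½ = ⊥
A and ((A or C) and D) = ⊥ and ⊥ = ⊥
not (A and ((A or C) and D)) = not ⊥ = ⊤
In Weak Kleene logic: A or C = ⊥ or ⊥ = ⊥
(A or C) and D = ⊥ and ½ = ½
A and ((A or C) and D) = ⊥ and ½ = ½
not (A and ((A or C) and D)) = not ½ = ½
They differ because Łukasiewicz Ł3 and Weak Kleene logic treat ½ differently under the binary connectives.

⊤; ½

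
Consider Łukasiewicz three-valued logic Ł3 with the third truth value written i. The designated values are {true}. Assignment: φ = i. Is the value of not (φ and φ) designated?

φ and φ = i and i = i
not (φ and φ) = not i = i
i ∉ {true}.

No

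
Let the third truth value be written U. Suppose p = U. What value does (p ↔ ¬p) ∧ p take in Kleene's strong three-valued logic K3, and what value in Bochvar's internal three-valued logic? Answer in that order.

In Kleene's strong three-valued logic K3: ¬p = ¬U = U
p ↔ ¬p = U ↔ U = U
(p ↔ ¬p) ∧ p = U ∧ U = U
In Bochvar's internal three-valued logic: ¬p = ¬U = U
p ↔ ¬p = U ↔ U = U
(p ↔ ¬p) ∧ p = U ∧ U = U

U; U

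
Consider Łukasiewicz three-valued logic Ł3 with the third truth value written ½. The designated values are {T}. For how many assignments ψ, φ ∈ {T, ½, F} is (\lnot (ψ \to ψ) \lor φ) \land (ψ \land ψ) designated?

1

Designated under: (ψ=T, φ=T).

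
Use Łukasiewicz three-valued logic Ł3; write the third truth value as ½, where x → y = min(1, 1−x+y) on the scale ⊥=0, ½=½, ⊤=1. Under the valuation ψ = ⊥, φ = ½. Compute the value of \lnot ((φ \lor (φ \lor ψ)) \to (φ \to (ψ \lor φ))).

φ \lor ψ = ½ \lor ⊥ = ½
φ \lor (φ \lor ψ) = ½ \lor ½ = ½
ψ \lor φ = ⊥ \lor ½ = ½
φ \to (ψ \lor φ) = ½ \to ½ = ⊤  [min(1, 1−½+½)]
(φ \lor (φ \lor ψ)) \to (φ \to (ψ \lor φ)) = ½ \to ⊤ = ⊤
\lnot ((φ \lor (φ \lor ψ)) \to (φ \to (ψ \lor φ))) = \lnot ⊤ = ⊥

⊥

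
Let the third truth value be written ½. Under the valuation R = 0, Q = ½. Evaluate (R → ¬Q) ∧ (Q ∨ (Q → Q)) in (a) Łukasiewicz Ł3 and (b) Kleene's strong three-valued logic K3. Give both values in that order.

In Łukasiewicz Ł3: ¬Q = ¬½ = ½
R → ¬Q = 0 → ½ = 1  [min(1, 1−0+½)]
Q → Q = ½ → ½ = 1
Q ∨ (Q → Q) = ½ ∨ 1 = 1
(R → ¬Q) ∧ (Q ∨ (Q → Q)) = 1 ∧ 1 = 1
In Kleene's strong three-valued logic K3: ¬Q = ¬½ = ½
R → ¬Q = 0 → ½ = 1  [¬0 ∨ ½]
Q → Q = ½ → ½ = ½
Q ∨ (Q → Q) = ½ ∨ ½ = ½
(R → ¬Q) ∧ (Q ∨ (Q → Q)) = 1 ∧ ½ = ½
They differ because Łukasiewicz Ł3 and Kleene's strong three-valued logic K3 treat ½ differently under implication.

1; ½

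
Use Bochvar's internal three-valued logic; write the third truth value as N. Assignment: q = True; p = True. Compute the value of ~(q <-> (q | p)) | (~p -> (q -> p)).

q | p = True | True = True
q <-> (q | p) = True <-> True = True
~(q <-> (q | p)) = ~True = False
~p = ~True = False
q -> p = True -> True = True
~p -> (q -> p) = False -> True = True
~(q <-> (q | p)) | (~p -> (q -> p)) = False | True = True

True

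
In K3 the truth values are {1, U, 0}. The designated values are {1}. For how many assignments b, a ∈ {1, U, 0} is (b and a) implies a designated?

7

Of the 9 assignments, 7 give a value in {1}.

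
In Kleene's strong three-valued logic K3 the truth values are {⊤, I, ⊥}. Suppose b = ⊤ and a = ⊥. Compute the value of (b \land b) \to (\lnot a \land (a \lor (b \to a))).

⊥

b \land b = ⊤ \land ⊤ = ⊤
\lnot a = \lnot ⊥ = ⊤
b \to a = ⊤ \to ⊥ = ⊥
a \lor (b \to a) = ⊥ \lor ⊥ = ⊥
\lnot a \land (a \lor (b \to a)) = ⊤ \land ⊥ = ⊥
(b \land b) \to (\lnot a \land (a \lor (b \to a))) = ⊤ \to ⊥ = ⊥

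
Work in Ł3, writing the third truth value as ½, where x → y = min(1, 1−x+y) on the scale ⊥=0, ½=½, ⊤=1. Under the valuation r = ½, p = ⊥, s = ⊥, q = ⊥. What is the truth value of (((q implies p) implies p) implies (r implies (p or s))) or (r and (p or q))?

q implies p = ⊥ implies ⊥ = ⊤
(q implies p) implies p = ⊤ implies ⊥ = ⊥
p or s = ⊥ or ⊥ = ⊥
r implies (p or s) = ½ implies ⊥ = ½
((q implies p) implies p) implies (r implies (p or s)) = ⊥ implies ½ = ⊤
p or q = ⊥ or ⊥ = ⊥
r and (p or q) = ½ and ⊥ = ⊥
(((q implies p) implies p) implies (r implies (p or s))) or (r and (p or q)) = ⊤ or ⊥ = ⊤

⊤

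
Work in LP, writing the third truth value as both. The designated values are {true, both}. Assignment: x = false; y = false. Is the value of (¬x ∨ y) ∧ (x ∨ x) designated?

No

¬x = ¬false = true
¬x ∨ y = true ∨ false = true
x ∨ x = false ∨ false = false
(¬x ∨ y) ∧ (x ∨ x) = true ∧ false = false
false ∉ {true, both}.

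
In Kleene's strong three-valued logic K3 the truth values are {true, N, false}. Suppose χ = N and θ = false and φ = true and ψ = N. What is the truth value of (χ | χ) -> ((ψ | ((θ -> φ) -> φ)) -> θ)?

χ | χ = N | N = N
θ -> φ = false -> true = true
(θ -> φ) -> φ = true -> true = true
ψ | ((θ -> φ) -> φ) = N | true = true
(ψ | ((θ -> φ) -> φ)) -> θ = true -> false = false
(χ | χ) -> ((ψ | ((θ -> φ) -> φ)) -> θ) = N -> false = N  [~N | false]

N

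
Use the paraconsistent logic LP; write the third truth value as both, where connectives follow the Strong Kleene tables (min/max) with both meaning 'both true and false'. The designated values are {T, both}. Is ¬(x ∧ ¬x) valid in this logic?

Yes

Every assignment of x over {T, both, F} gives a value in {T, both}.
In particular, with x=both: ¬(x ∧ ¬x) = both.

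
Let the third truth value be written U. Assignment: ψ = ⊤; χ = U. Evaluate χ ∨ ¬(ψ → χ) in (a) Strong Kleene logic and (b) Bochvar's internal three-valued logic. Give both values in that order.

In Strong Kleene logic: ψ → χ = ⊤ → U = U  [¬⊤ ∨ U]
¬(ψ → χ) = ¬U = U
χ ∨ ¬(ψ → χ) = U ∨ U = U
In Bochvar's internal three-valued logic: ψ → χ = ⊤ → U = U  [any arg is the third value ⇒ result is the third value]
¬(ψ → χ) = ¬U = U
χ ∨ ¬(ψ → χ) = U ∨ U = U

U; U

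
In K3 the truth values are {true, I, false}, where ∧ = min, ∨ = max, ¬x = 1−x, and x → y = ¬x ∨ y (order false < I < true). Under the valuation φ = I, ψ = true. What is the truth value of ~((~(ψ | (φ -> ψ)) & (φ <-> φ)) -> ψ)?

false

φ -> ψ = I -> true = true  [~I | true]
ψ | (φ -> ψ) = true | true = true
~(ψ | (φ -> ψ)) = ~true = false
φ <-> φ = I <-> I = I
~(ψ | (φ -> ψ)) & (φ <-> φ) = false & I = false
(~(ψ | (φ -> ψ)) & (φ <-> φ)) -> ψ = false -> true = true
~((~(ψ | (φ -> ψ)) & (φ <-> φ)) -> ψ) = ~true = false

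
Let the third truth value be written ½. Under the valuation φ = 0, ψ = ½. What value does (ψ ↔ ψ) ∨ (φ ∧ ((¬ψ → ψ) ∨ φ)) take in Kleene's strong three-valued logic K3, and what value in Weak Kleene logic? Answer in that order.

½; ½

In Kleene's strong three-valued logic K3: ψ ↔ ψ = ½ ↔ ½ = ½
¬ψ = ¬½ = ½
¬ψ → ψ = ½ → ½ = ½  [¬½ ∨ ½]
(¬ψ → ψ) ∨ φ = ½ ∨ 0 = ½
φ ∧ ((¬ψ → ψ) ∨ φ) = 0 ∧ ½ = 0
(ψ ↔ ψ) ∨ (φ ∧ ((¬ψ → ψ) ∨ φ)) = ½ ∨ 0 = ½
In Weak Kleene logic: ψ ↔ ψ = ½ ↔ ½ = ½
¬ψ = ¬½ = ½
¬ψ → ψ = ½ → ½ = ½
(¬ψ → ψ) ∨ φ = ½ ∨ 0 = ½
φ ∧ ((¬ψ → ψ) ∨ φ) = 0 ∧ ½ = ½
(ψ ↔ ψ) ∨ (φ ∧ ((¬ψ → ψ) ∨ φ)) = ½ ∨ ½ = ½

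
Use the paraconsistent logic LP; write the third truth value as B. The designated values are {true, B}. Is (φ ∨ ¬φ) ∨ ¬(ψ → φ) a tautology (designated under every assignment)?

Yes

Every assignment of φ, ψ over {true, B, false} gives a value in {true, B}.
In particular, with φ=B, ψ=B: (φ ∨ ¬φ) ∨ ¬(ψ → φ) = B.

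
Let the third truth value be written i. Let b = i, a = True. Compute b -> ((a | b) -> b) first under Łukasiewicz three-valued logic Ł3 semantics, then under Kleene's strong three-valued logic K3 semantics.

True; i

In Łukasiewicz three-valued logic Ł3: a | b = True | i = True
(a | b) -> b = True -> i = i  [min(1, 1−1+½)]
b -> ((a | b) -> b) = i -> i = True
In Kleene's strong three-valued logic K3: a | b = True | i = True
(a | b) -> b = True -> i = i  [~True | i]
b -> ((a | b) -> b) = i -> i = i
They differ because Łukasiewicz three-valued logic Ł3 and Kleene's strong three-valued logic K3 treat i differently under implication.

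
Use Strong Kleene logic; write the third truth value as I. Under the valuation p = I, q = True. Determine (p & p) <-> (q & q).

p & p = I & I = I
q & q = True & True = True
(p & p) <-> (q & q) = I <-> True = I

I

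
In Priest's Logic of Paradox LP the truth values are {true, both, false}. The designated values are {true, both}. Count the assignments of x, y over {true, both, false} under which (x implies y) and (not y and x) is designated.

3

Designated under: (x=true, y=both); (x=both, y=both); (x=both, y=false).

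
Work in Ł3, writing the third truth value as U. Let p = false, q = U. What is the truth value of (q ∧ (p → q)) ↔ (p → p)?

U

p → q = false → U = true  [min(1, 1−0+½)]
q ∧ (p → q) = U ∧ true = U
p → p = false → false = true
(q ∧ (p → q)) ↔ (p → p) = U ↔ true = U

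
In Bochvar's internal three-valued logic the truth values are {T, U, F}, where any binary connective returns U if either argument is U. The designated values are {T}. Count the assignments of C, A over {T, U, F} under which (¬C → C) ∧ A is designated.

1

Designated under: (C=T, A=T).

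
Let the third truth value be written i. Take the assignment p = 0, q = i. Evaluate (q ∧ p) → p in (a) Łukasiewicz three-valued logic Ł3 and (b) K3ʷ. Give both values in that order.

In Łukasiewicz three-valued logic Ł3: q ∧ p = i ∧ 0 = 0
(q ∧ p) → p = 0 → 0 = 1
In K3ʷ: q ∧ p = i ∧ 0 = i
(q ∧ p) → p = i → 0 = i  [any arg is the third value ⇒ result is the third value]
They differ because Łukasiewicz three-valued logic Ł3 and K3ʷ treat i differently under the binary connectives.

1; i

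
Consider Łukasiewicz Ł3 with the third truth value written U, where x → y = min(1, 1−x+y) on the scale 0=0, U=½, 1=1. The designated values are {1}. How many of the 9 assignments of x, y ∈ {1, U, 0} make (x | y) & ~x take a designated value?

Designated under: (x=0, y=1).

1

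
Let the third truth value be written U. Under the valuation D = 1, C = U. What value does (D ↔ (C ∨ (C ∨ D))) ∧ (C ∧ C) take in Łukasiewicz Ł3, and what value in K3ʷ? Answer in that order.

U; U

In Łukasiewicz Ł3: C ∨ D = U ∨ 1 = 1
C ∨ (C ∨ D) = U ∨ 1 = 1
D ↔ (C ∨ (C ∨ D)) = 1 ↔ 1 = 1
C ∧ C = U ∧ U = U
(D ↔ (C ∨ (C ∨ D))) ∧ (C ∧ C) = 1 ∧ U = U
In K3ʷ: C ∨ D = U ∨ 1 = U
C ∨ (C ∨ D) = U ∨ U = U
D ↔ (C ∨ (C ∨ D)) = 1 ↔ U = U
C ∧ C = U ∧ U = U
(D ↔ (C ∨ (C ∨ D))) ∧ (C ∧ C) = U ∧ U = U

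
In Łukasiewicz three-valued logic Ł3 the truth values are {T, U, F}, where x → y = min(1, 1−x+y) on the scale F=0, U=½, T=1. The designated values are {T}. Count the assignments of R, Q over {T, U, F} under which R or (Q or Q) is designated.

Of the 9 assignments, 5 give a value in {T}.

5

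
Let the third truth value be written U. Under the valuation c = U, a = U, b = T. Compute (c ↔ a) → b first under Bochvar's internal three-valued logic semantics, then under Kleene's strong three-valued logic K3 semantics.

In Bochvar's internal three-valued logic: c ↔ a = U ↔ U = U
(c ↔ a) → b = U → T = U  [any arg is the third value ⇒ result is the third value]
In Kleene's strong three-valued logic K3: c ↔ a = U ↔ U = U
(c ↔ a) → b = U → T = T  [¬U ∨ T]
They differ because Bochvar's internal three-valued logic and Kleene's strong three-valued logic K3 treat U differently under the binary connectives.

U; T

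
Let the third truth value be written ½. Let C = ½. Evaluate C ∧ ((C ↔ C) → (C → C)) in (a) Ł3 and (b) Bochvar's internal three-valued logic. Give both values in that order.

In Ł3: C ↔ C = ½ ↔ ½ = 1  [1 − |½−½|]
C → C = ½ → ½ = 1
(C ↔ C) → (C → C) = 1 → 1 = 1
C ∧ ((C ↔ C) → (C → C)) = ½ ∧ 1 = ½
In Bochvar's internal three-valued logic: C ↔ C = ½ ↔ ½ = ½
C → C = ½ → ½ = ½  [any arg is the third value ⇒ result is the third value]
(C ↔ C) → (C → C) = ½ → ½ = ½
C ∧ ((C ↔ C) → (C → C)) = ½ ∧ ½ = ½

½; ½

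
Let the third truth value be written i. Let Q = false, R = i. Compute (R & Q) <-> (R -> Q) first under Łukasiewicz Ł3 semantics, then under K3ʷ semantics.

In Łukasiewicz Ł3: R & Q = i & false = false
R -> Q = i -> false = i
(R & Q) <-> (R -> Q) = false <-> i = i
In K3ʷ: R & Q = i & false = i
R -> Q = i -> false = i  [any arg is the third value ⇒ result is the third value]
(R & Q) <-> (R -> Q) = i <-> i = i

i; i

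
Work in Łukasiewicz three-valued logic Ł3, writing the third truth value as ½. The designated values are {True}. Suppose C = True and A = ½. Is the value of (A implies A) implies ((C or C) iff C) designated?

A implies A = ½ implies ½ = True  [min(1, 1−½+½)]
C or C = True or True = True
(C or C) iff C = True iff True = True
(A implies A) implies ((C or C) iff C) = True implies True = True
True ∈ {True}.

Yes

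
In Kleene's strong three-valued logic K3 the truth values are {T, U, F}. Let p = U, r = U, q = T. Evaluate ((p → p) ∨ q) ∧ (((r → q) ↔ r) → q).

T

p → p = U → U = U  [¬U ∨ U]
(p → p) ∨ q = U ∨ T = T
r → q = U → T = T
(r → q) ↔ r = T ↔ U = U
((r → q) ↔ r) → q = U → T = T
((p → p) ∨ q) ∧ (((r → q) ↔ r) → q) = T ∧ T = T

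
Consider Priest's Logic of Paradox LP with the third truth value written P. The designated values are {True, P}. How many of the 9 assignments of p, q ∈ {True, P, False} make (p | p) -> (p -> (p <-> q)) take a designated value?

Of the 9 assignments, 8 give a value in {True, P}.

8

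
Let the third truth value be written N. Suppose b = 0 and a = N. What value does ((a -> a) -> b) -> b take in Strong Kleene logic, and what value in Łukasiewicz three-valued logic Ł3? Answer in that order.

N; 1

In Strong Kleene logic: a -> a = N -> N = N
(a -> a) -> b = N -> 0 = N
((a -> a) -> b) -> b = N -> 0 = N
In Łukasiewicz three-valued logic Ł3: a -> a = N -> N = 1  [min(1, 1−½+½)]
(a -> a) -> b = 1 -> 0 = 0
((a -> a) -> b) -> b = 0 -> 0 = 1
They differ because Strong Kleene logic and Łukasiewicz three-valued logic Ł3 treat N differently under implication.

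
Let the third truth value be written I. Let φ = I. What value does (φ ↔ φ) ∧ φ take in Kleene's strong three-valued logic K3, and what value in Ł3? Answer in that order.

I; I

In Kleene's strong three-valued logic K3: φ ↔ φ = I ↔ I = I
(φ ↔ φ) ∧ φ = I ∧ I = I
In Ł3: φ ↔ φ = I ↔ I = true
(φ ↔ φ) ∧ φ = true ∧ I = I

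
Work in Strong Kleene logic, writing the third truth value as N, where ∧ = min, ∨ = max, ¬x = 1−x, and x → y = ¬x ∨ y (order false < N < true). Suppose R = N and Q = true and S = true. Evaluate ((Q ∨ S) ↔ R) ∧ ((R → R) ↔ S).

N

Q ∨ S = true ∨ true = true
(Q ∨ S) ↔ R = true ↔ N = N
R → R = N → N = N  [¬N ∨ N]
(R → R) ↔ S = N ↔ true = N
((Q ∨ S) ↔ R) ∧ ((R → R) ↔ S) = N ∧ N = N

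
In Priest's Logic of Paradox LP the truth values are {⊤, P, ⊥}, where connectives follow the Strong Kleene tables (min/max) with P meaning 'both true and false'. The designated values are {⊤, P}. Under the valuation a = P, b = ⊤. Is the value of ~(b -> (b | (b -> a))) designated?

No

b -> a = ⊤ -> P = P  [~⊤ | P]
b | (b -> a) = ⊤ | P = ⊤
b -> (b | (b -> a)) = ⊤ -> ⊤ = ⊤
~(b -> (b | (b -> a))) = ~⊤ = ⊥
⊥ ∉ {⊤, P}.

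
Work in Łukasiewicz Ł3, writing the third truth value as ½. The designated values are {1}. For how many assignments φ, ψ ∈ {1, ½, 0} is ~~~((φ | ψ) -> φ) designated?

Designated under: (φ=0, ψ=1).

1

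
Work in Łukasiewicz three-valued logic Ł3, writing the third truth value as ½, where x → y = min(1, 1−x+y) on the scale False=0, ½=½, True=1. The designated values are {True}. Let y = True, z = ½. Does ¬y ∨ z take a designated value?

¬y = ¬True = False
¬y ∨ z = False ∨ ½ = ½
½ ∉ {True}.

No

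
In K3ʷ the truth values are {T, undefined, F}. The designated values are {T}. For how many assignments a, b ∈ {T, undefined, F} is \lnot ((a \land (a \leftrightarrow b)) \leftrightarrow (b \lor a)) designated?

Designated under: (a=T, b=F); (a=F, b=T).

2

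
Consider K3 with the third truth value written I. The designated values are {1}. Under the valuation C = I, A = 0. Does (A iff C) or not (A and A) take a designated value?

A iff C = 0 iff I = I
A and A = 0 and 0 = 0
not (A and A) = not 0 = 1
(A iff C) or not (A and A) = I or 1 = 1
1 ∈ {1}.

Yes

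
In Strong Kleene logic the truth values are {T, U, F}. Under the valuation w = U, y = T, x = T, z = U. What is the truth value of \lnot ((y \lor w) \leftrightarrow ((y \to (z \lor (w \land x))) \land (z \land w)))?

U

y \lor w = T \lor U = T
w \land x = U \land T = U
z \lor (w \land x) = U \lor U = U
y \to (z \lor (w \land x)) = T \to U = U
z \land w = U \land U = U
(y \to (z \lor (w \land x))) \land (z \land w) = U \land U = U
(y \lor w) \leftrightarrow ((y \to (z \lor (w \land x))) \land (z \land w)) = T \leftrightarrow U = U
\lnot ((y \lor w) \leftrightarrow ((y \to (z \lor (w \land x))) \land (z \land w))) = \lnot U = U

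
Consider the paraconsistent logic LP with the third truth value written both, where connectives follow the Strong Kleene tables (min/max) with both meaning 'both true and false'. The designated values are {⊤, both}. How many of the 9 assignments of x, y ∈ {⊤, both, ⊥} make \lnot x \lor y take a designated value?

Of the 9 assignments, 8 give a value in {⊤, both}.

8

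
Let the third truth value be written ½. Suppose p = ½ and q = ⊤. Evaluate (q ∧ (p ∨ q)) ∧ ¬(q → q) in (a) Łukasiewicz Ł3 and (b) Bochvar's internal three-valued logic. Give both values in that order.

⊥; ½

In Łukasiewicz Ł3: p ∨ q = ½ ∨ ⊤ = ⊤
q ∧ (p ∨ q) = ⊤ ∧ ⊤ = ⊤
q → q = ⊤ → ⊤ = ⊤
¬(q → q) = ¬⊤ = ⊥
(q ∧ (p ∨ q)) ∧ ¬(q → q) = ⊤ ∧ ⊥ = ⊥
In Bochvar's internal three-valued logic: p ∨ q = ½ ∨ ⊤ = ½
q ∧ (p ∨ q) = ⊤ ∧ ½ = ½
q → q = ⊤ → ⊤ = ⊤
¬(q → q) = ¬⊤ = ⊥
(q ∧ (p ∨ q)) ∧ ¬(q → q) = ½ ∧ ⊥ = ½
They differ because Łukasiewicz Ł3 and Bochvar's internal three-valued logic treat ½ differently under the binary connectives.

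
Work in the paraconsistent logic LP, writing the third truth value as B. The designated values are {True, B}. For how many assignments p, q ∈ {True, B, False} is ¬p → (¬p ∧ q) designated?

Of the 9 assignments, 8 give a value in {True, B}.

8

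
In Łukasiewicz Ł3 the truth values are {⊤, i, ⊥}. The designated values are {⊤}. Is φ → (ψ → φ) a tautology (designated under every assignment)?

Yes

Every assignment of φ, ψ over {⊤, i, ⊥} gives a value in {⊤}.
In particular, with φ=i, ψ=i: φ → (ψ → φ) = ⊤.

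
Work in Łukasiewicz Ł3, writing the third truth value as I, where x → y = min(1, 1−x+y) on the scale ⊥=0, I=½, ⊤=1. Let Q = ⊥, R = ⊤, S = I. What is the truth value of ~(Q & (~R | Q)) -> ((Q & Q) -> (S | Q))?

~R = ~⊤ = ⊥
~R | Q = ⊥ | ⊥ = ⊥
Q & (~R | Q) = ⊥ & ⊥ = ⊥
~(Q & (~R | Q)) = ~⊥ = ⊤
Q & Q = ⊥ & ⊥ = ⊥
S | Q = I | ⊥ = I
(Q & Q) -> (S | Q) = ⊥ -> I = ⊤
~(Q & (~R | Q)) -> ((Q & Q) -> (S | Q)) = ⊤ -> ⊤ = ⊤

⊤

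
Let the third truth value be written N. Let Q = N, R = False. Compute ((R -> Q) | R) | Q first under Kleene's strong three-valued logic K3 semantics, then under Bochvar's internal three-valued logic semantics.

In Kleene's strong three-valued logic K3: R -> Q = False -> N = True  [~False | N]
(R -> Q) | R = True | False = True
((R -> Q) | R) | Q = True | N = True
In Bochvar's internal three-valued logic: R -> Q = False -> N = N
(R -> Q) | R = N | False = N
((R -> Q) | R) | Q = N | N = N
They differ because Kleene's strong three-valued logic K3 and Bochvar's internal three-valued logic treat N differently under the binary connectives.

True; N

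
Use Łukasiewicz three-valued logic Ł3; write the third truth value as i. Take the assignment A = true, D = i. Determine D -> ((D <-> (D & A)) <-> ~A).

i

D & A = i & true = i
D <-> (D & A) = i <-> i = true  [1 − |½−½|]
~A = ~true = false
(D <-> (D & A)) <-> ~A = true <-> false = false
D -> ((D <-> (D & A)) <-> ~A) = i -> false = i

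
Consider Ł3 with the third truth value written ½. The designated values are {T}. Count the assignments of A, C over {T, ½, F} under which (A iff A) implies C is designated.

3

Designated under: (A=T, C=T); (A=½, C=T); (A=F, C=T).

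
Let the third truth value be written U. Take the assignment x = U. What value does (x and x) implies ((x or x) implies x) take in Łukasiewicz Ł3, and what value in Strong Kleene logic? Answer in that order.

⊤; U

In Łukasiewicz Ł3: x and x = U and U = U
x or x = U or U = U
(x or x) implies x = U implies U = ⊤  [min(1, 1−½+½)]
(x and x) implies ((x or x) implies x) = U implies ⊤ = ⊤
In Strong Kleene logic: x and x = U and U = U
x or x = U or U = U
(x or x) implies x = U implies U = U  [not U or U]
(x and x) implies ((x or x) implies x) = U implies U = U
They differ because Łukasiewicz Ł3 and Strong Kleene logic treat U differently under implication.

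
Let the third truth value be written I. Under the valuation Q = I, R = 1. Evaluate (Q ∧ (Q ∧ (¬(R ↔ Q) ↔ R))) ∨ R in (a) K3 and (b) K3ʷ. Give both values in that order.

1; I

In K3: R ↔ Q = 1 ↔ I = I
¬(R ↔ Q) = ¬I = I
¬(R ↔ Q) ↔ R = I ↔ 1 = I
Q ∧ (¬(R ↔ Q) ↔ R) = I ∧ I = I
Q ∧ (Q ∧ (¬(R ↔ Q) ↔ R)) = I ∧ I = I
(Q ∧ (Q ∧ (¬(R ↔ Q) ↔ R))) ∨ R = I ∨ 1 = 1
In K3ʷ: R ↔ Q = 1 ↔ I = I
¬(R ↔ Q) = ¬I = I
¬(R ↔ Q) ↔ R = I ↔ 1 = I
Q ∧ (¬(R ↔ Q) ↔ R) = I ∧ I = I
Q ∧ (Q ∧ (¬(R ↔ Q) ↔ R)) = I ∧ I = I
(Q ∧ (Q ∧ (¬(R ↔ Q) ↔ R))) ∨ R = I ∨ 1 = I
They differ because K3 and K3ʷ treat I differently under the binary connectives.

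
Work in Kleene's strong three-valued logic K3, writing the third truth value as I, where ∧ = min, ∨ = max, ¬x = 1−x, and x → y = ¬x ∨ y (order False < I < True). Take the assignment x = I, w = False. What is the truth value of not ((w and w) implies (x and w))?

w and w = False and False = False
x and w = I and False = False
(w and w) implies (x and w) = False implies False = True
not ((w and w) implies (x and w)) = not True = False

False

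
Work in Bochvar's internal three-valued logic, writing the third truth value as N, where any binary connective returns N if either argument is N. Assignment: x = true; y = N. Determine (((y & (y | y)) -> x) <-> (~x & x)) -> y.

N

y | y = N | N = N
y & (y | y) = N & N = N
(y & (y | y)) -> x = N -> true = N  [any arg is the third value ⇒ result is the third value]
~x = ~true = false
~x & x = false & true = false
((y & (y | y)) -> x) <-> (~x & x) = N <-> false = N
(((y & (y | y)) -> x) <-> (~x & x)) -> y = N -> N = N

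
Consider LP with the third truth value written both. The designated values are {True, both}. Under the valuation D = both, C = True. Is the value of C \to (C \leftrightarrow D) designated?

C \leftrightarrow D = True \leftrightarrow both = both
C \to (C \leftrightarrow D) = True \to both = both
both ∈ {True, both}.

Yes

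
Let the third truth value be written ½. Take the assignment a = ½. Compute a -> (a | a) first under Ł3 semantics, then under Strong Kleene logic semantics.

true; ½

In Ł3: a | a = ½ | ½ = ½
a -> (a | a) = ½ -> ½ = true  [min(1, 1−½+½)]
In Strong Kleene logic: a | a = ½ | ½ = ½
a -> (a | a) = ½ -> ½ = ½  [~½ | ½]
They differ because Ł3 and Strong Kleene logic treat ½ differently under implication.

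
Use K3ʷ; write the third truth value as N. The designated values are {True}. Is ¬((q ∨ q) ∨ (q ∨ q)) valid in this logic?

No

Countermodel: q=True gives False, which is not designated.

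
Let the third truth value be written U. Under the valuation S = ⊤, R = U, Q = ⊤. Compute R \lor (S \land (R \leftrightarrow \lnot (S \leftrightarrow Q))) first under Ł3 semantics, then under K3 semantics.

In Ł3: S \leftrightarrow Q = ⊤ \leftrightarrow ⊤ = ⊤
\lnot (S \leftrightarrow Q) = \lnot ⊤ = ⊥
R \leftrightarrow \lnot (S \leftrightarrow Q) = U \leftrightarrow ⊥ = U  [1 − |½−0|]
S \land (R \leftrightarrow \lnot (S \leftrightarrow Q)) = ⊤ \land U = U
R \lor (S \land (R \leftrightarrow \lnot (S \leftrightarrow Q))) = U \lor U = U
In K3: S \leftrightarrow Q = ⊤ \leftrightarrow ⊤ = ⊤
\lnot (S \leftrightarrow Q) = \lnot ⊤ = ⊥
R \leftrightarrow \lnot (S \leftrightarrow Q) = U \leftrightarrow ⊥ = U
S \land (R \leftrightarrow \lnot (S \leftrightarrow Q)) = ⊤ \land U = U
R \lor (S \land (R \leftrightarrow \lnot (S \leftrightarrow Q))) = U \lor U = U

U; U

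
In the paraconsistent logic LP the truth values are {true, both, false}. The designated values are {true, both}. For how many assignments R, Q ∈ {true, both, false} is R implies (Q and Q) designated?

8

Of the 9 assignments, 8 give a value in {true, both}.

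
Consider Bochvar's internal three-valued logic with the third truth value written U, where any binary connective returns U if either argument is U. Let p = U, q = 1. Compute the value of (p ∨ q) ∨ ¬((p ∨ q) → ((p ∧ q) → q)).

p ∨ q = U ∨ 1 = U
p ∨ q = U ∨ 1 = U
p ∧ q = U ∧ 1 = U
(p ∧ q) → q = U → 1 = U
(p ∨ q) → ((p ∧ q) → q) = U → U = U
¬((p ∨ q) → ((p ∧ q) → q)) = ¬U = U
(p ∨ q) ∨ ¬((p ∨ q) → ((p ∧ q) → q)) = U ∨ U = U

U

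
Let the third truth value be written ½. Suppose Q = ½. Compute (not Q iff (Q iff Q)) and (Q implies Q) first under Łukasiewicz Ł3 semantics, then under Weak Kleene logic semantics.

½; ½

In Łukasiewicz Ł3: not Q = not ½ = ½
Q iff Q = ½ iff ½ = T  [1 − |½−½|]
not Q iff (Q iff Q) = ½ iff T = ½
Q implies Q = ½ implies ½ = T
(not Q iff (Q iff Q)) and (Q implies Q) = ½ and T = ½
In Weak Kleene logic: not Q = not ½ = ½
Q iff Q = ½ iff ½ = ½
not Q iff (Q iff Q) = ½ iff ½ = ½
Q implies Q = ½ implies ½ = ½  [any arg is the third value ⇒ result is the third value]
(not Q iff (Q iff Q)) and (Q implies Q) = ½ and ½ = ½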